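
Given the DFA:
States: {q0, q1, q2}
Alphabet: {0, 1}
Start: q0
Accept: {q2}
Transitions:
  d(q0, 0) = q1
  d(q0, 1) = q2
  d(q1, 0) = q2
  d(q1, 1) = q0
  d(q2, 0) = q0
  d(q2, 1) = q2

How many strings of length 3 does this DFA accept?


Enumerating all length-3 strings:
  "000" -> q0 [reject]
  "001" -> q2 [accept]
  "010" -> q1 [reject]
  "011" -> q2 [accept]
  "100" -> q1 [reject]
  "101" -> q2 [accept]
  "110" -> q0 [reject]
  "111" -> q2 [accept]

4 out of 8


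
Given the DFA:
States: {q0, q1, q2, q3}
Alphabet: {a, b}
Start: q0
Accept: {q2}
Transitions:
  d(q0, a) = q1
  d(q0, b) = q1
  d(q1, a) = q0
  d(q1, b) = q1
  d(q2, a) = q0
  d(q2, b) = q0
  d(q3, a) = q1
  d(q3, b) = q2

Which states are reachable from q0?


BFS from q0:
  layer 0: {q0}
  layer 1: {q1}

{q0, q1}


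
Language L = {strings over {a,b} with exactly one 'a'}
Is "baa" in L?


count('a') = 2

No, "baa" is not in L


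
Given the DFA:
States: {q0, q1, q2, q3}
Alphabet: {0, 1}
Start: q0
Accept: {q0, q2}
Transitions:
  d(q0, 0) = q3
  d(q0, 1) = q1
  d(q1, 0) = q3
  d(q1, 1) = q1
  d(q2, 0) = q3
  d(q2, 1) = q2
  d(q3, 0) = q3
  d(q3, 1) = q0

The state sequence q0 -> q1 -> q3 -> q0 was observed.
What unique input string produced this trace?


Trace back each transition to find the symbol:
  q0 --[1]--> q1
  q1 --[0]--> q3
  q3 --[1]--> q0

"101"


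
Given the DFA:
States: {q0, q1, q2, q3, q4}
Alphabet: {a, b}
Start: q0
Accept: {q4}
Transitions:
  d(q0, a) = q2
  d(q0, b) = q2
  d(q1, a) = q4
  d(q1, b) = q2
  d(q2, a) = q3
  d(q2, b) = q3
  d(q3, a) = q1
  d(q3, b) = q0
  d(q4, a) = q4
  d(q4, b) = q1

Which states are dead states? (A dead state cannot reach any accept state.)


Forward reachability from each state:
  q0 -> reaches accept state q4 (live)
  q1 -> reaches accept state q4 (live)
  q2 -> reaches accept state q4 (live)
  q3 -> reaches accept state q4 (live)
  q4 -> reaches accept state q4 (live)

None (all states can reach an accept state)


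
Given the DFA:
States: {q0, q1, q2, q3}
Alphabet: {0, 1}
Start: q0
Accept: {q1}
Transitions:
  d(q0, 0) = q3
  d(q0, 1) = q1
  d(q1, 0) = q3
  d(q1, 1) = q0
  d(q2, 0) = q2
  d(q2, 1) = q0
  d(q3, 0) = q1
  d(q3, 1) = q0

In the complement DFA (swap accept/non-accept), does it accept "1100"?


Trace: q0 -> q1 -> q0 -> q3 -> q1
Final: q1
Original accept: {q1}
Complement: q1 is in original accept

No, complement rejects (original accepts)


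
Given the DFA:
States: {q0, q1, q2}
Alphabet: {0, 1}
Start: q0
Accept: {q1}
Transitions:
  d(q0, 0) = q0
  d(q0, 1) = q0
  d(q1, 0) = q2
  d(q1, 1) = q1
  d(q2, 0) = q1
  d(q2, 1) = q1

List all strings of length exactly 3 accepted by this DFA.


All strings of length 3: 8 total
Accepted: 0

None


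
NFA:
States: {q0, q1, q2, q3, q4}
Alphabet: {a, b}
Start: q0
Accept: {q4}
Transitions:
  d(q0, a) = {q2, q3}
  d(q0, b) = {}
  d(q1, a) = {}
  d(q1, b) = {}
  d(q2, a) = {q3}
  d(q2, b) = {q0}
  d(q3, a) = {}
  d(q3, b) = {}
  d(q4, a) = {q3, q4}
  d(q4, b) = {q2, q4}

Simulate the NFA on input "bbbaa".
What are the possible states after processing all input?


Start: {q0}
  --b--> {}
  --b--> {}
  --b--> {}
  --a--> {}
  --a--> {}

{} (empty set, no valid transitions)


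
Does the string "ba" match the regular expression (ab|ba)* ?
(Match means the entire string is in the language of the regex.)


|string| = 2; first = 'b'; last = 'a'

Yes, "ba" matches (ab|ba)*


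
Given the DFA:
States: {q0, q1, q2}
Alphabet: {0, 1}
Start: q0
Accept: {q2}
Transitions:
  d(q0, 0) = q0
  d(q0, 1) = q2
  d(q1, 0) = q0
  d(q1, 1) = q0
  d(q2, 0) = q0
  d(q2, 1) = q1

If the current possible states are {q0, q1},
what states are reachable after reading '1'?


Apply transition on '1' from each current state:
  d(q0, 1) = q2
  d(q1, 1) = q0

{q0, q2}


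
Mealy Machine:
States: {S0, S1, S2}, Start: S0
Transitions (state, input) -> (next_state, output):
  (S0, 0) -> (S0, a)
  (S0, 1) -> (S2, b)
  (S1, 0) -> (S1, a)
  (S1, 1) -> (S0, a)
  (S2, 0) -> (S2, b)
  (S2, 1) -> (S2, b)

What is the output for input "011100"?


Step-by-step:
  (S0, 0) -> (S0, a)
  (S0, 1) -> (S2, b)
  (S2, 1) -> (S2, b)
  (S2, 1) -> (S2, b)
  (S2, 0) -> (S2, b)
  (S2, 0) -> (S2, b)

"abbbbb"


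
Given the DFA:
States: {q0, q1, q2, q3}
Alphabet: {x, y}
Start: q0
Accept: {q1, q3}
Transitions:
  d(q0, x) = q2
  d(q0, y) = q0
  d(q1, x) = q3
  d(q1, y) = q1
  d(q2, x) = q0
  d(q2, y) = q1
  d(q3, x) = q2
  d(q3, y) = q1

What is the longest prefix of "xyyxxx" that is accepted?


Run the DFA, marking each prefix where the state is accepting:
  "" -> q0 [reject]
  "x" -> q2 [reject]
  "xy" -> q1 [accept]
  "xyy" -> q1 [accept]
  "xyyx" -> q3 [accept]
  "xyyxx" -> q2 [reject]
  "xyyxxx" -> q0 [reject]

"xyyx"


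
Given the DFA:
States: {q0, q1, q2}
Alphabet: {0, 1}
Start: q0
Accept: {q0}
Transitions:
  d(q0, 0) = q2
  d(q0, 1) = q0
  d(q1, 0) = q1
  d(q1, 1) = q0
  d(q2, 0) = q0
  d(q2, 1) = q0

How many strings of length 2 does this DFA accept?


Enumerating all length-2 strings:
  "00" -> q0 [accept]
  "01" -> q0 [accept]
  "10" -> q2 [reject]
  "11" -> q0 [accept]

3 out of 4


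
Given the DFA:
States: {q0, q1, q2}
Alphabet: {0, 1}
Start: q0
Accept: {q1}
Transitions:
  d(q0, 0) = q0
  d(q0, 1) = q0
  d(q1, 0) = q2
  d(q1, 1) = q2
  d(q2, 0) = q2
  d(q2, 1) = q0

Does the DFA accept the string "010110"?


Trace: q0 -> q0 -> q0 -> q0 -> q0 -> q0 -> q0
Final state: q0
Accept states: {q1}

No, rejected (final state q0 is not an accept state)


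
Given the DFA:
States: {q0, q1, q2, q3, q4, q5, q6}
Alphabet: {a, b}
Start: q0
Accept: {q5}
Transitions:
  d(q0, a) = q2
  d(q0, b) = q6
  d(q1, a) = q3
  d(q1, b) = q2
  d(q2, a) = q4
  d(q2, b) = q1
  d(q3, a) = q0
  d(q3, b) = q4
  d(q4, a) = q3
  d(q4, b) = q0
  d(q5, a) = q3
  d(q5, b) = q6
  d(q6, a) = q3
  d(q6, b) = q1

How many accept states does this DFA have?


Accept states listed: {q5}
Counting: q5(1)

1


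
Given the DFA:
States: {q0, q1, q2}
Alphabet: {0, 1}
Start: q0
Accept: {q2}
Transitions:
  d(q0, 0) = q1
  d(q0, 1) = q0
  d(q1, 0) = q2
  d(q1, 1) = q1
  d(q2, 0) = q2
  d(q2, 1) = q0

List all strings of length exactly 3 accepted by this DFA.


All strings of length 3: 8 total
Accepted: 3

"000", "010", "100"


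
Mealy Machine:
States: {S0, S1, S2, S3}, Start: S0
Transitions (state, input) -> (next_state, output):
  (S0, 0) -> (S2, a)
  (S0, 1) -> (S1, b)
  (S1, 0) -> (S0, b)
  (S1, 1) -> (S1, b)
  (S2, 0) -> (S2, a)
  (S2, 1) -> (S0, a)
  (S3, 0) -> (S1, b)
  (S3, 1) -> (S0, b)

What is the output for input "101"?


Step-by-step:
  (S0, 1) -> (S1, b)
  (S1, 0) -> (S0, b)
  (S0, 1) -> (S1, b)

"bbb"


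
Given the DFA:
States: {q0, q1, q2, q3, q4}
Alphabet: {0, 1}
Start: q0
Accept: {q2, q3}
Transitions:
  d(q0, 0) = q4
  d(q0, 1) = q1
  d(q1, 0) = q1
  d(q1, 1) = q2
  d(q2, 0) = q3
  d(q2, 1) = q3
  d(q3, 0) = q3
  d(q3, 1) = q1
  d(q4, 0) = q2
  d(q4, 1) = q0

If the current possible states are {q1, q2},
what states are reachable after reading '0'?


Apply transition on '0' from each current state:
  d(q1, 0) = q1
  d(q2, 0) = q3

{q1, q3}


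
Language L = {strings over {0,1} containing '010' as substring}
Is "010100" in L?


'010' occurs at index 0

Yes, "010100" is in L


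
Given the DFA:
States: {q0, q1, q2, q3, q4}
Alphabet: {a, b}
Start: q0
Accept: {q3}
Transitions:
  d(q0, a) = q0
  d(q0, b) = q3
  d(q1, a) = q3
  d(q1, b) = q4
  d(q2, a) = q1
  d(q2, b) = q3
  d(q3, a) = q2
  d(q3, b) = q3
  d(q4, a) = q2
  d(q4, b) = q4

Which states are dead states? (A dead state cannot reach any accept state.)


Forward reachability from each state:
  q0 -> reaches accept state q3 (live)
  q1 -> reaches accept state q3 (live)
  q2 -> reaches accept state q3 (live)
  q3 -> reaches accept state q3 (live)
  q4 -> reaches accept state q3 (live)

None (all states can reach an accept state)


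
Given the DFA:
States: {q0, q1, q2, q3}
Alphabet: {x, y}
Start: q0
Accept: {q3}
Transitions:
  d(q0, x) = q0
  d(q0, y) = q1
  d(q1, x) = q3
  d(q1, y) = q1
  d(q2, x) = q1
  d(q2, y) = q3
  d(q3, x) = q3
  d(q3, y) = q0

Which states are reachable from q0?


BFS from q0:
  layer 0: {q0}
  layer 1: {q1}
  layer 2: {q3}

{q0, q1, q3}


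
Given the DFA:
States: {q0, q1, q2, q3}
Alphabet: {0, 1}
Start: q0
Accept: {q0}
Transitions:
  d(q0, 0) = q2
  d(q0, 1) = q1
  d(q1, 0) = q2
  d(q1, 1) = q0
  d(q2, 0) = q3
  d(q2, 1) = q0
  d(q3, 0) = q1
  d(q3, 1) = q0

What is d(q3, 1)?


Looking up transition d(q3, 1)

q0


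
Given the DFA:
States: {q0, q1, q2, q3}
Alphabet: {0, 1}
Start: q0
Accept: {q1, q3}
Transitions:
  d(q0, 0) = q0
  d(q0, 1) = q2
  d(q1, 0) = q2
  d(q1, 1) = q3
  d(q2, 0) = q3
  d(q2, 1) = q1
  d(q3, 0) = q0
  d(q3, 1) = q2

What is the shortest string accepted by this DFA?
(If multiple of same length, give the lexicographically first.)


BFS by string length (lex-first path to each state shown):
  len 0: q0<-""
  len 1: q0<-"0", q2<-"1"
  len 2: q0<-"00", q1<-"11", q2<-"01", q3<-"10"
Found accept state at length 2.

"10"


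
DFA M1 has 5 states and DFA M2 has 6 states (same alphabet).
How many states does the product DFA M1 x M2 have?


Product construction pairs every M1 state with every M2 state.
5 * 6 = 30

30


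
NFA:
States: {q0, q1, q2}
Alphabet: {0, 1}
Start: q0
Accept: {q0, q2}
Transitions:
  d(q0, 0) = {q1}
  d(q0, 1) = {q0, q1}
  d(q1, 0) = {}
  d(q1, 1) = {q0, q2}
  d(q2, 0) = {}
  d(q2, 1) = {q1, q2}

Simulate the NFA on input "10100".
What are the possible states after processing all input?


Start: {q0}
  --1--> {q0, q1}
  --0--> {q1}
  --1--> {q0, q2}
  --0--> {q1}
  --0--> {}

{} (empty set, no valid transitions)


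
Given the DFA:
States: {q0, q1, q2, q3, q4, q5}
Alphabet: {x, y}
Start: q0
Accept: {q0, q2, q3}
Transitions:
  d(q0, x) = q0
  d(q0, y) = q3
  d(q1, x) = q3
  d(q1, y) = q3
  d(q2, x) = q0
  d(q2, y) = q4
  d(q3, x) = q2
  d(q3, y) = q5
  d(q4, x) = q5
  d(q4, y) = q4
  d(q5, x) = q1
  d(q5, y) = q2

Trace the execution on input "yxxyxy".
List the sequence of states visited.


Input: yxxyxy
d(q0, y) = q3
d(q3, x) = q2
d(q2, x) = q0
d(q0, y) = q3
d(q3, x) = q2
d(q2, y) = q4


q0 -> q3 -> q2 -> q0 -> q3 -> q2 -> q4


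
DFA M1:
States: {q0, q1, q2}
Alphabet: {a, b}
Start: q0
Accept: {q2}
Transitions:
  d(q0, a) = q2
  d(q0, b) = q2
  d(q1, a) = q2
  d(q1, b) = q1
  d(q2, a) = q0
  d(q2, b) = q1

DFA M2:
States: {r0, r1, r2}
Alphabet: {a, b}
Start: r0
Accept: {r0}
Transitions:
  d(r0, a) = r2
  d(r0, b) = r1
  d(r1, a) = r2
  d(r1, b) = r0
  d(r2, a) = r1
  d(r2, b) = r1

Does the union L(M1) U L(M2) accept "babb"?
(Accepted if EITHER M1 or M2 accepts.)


M1: final=q1 accepted=False
M2: final=r0 accepted=True

Yes, union accepts


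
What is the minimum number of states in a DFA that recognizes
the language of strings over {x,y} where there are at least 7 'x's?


States: count = 0, 1, ..., 6, and a final '>= 7' state.
Total: 7 + 1 = 8. Accept = '>= 7' state.

8


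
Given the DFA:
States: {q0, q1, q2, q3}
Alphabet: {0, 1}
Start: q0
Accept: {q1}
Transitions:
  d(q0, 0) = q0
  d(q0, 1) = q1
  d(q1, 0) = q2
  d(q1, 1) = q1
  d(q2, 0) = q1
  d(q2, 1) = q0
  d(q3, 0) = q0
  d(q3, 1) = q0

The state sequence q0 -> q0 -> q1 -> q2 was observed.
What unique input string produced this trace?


Trace back each transition to find the symbol:
  q0 --[0]--> q0
  q0 --[1]--> q1
  q1 --[0]--> q2

"010"


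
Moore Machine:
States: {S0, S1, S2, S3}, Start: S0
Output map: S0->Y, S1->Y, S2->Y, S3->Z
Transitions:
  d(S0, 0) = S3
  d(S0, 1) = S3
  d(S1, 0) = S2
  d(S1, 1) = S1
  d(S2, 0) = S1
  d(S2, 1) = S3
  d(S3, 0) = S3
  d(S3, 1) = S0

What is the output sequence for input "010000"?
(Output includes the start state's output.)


Start: S0 (output Y)
  --0--> S3 (output Z)
  --1--> S0 (output Y)
  --0--> S3 (output Z)
  --0--> S3 (output Z)
  --0--> S3 (output Z)
  --0--> S3 (output Z)

"YZYZZZZ"


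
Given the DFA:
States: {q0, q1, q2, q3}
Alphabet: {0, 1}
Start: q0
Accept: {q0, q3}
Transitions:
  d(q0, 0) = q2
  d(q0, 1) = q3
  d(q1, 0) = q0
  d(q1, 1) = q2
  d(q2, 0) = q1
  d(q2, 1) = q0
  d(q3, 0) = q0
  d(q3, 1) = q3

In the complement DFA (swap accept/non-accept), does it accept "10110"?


Trace: q0 -> q3 -> q0 -> q3 -> q3 -> q0
Final: q0
Original accept: {q0, q3}
Complement: q0 is in original accept

No, complement rejects (original accepts)


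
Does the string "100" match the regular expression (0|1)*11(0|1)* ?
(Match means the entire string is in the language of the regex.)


|string| = 3; first = '1'; last = '0'

No, "100" does not match (0|1)*11(0|1)*


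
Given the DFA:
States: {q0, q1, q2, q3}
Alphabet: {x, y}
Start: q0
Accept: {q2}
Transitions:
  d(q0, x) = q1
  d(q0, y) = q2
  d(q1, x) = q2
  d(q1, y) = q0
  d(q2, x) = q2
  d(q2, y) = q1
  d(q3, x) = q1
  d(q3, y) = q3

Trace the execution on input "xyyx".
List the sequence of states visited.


Input: xyyx
d(q0, x) = q1
d(q1, y) = q0
d(q0, y) = q2
d(q2, x) = q2


q0 -> q1 -> q0 -> q2 -> q2


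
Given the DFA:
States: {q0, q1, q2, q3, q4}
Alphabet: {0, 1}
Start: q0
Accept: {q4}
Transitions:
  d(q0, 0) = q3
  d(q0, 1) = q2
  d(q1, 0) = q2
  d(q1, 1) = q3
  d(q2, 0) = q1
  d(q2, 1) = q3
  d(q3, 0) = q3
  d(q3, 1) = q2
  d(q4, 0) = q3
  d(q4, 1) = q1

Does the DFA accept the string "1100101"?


Trace: q0 -> q2 -> q3 -> q3 -> q3 -> q2 -> q1 -> q3
Final state: q3
Accept states: {q4}

No, rejected (final state q3 is not an accept state)


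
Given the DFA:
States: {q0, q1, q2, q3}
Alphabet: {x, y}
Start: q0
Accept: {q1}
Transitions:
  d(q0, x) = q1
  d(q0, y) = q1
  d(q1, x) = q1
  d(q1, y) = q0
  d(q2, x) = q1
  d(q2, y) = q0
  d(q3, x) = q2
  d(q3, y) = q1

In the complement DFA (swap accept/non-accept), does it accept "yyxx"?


Trace: q0 -> q1 -> q0 -> q1 -> q1
Final: q1
Original accept: {q1}
Complement: q1 is in original accept

No, complement rejects (original accepts)


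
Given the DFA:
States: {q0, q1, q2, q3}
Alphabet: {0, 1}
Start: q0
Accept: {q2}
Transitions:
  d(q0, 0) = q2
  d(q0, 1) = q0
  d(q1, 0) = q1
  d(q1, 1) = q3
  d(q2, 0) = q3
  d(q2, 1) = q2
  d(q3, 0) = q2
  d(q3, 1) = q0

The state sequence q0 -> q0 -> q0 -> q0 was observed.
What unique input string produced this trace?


Trace back each transition to find the symbol:
  q0 --[1]--> q0
  q0 --[1]--> q0
  q0 --[1]--> q0

"111"


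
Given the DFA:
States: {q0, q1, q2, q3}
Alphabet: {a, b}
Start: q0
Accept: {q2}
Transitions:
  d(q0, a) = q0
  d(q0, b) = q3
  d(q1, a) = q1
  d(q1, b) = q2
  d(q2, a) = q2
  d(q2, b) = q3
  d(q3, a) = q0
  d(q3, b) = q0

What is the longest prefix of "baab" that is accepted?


Run the DFA, marking each prefix where the state is accepting:
  "" -> q0 [reject]
  "b" -> q3 [reject]
  "ba" -> q0 [reject]
  "baa" -> q0 [reject]
  "baab" -> q3 [reject]

No prefix is accepted


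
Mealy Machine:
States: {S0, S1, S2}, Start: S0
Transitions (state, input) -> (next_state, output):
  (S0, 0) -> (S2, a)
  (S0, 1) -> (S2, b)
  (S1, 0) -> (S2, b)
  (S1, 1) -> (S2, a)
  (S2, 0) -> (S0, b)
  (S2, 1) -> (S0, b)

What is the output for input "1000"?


Step-by-step:
  (S0, 1) -> (S2, b)
  (S2, 0) -> (S0, b)
  (S0, 0) -> (S2, a)
  (S2, 0) -> (S0, b)

"bbab"


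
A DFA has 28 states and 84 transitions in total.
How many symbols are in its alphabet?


Each state has exactly one transition per symbol.
|alphabet| = transitions / states = 84 / 28 = 3

3


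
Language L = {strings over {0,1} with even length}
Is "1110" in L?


length = 4; 4 mod 2 = 0

Yes, "1110" is in L


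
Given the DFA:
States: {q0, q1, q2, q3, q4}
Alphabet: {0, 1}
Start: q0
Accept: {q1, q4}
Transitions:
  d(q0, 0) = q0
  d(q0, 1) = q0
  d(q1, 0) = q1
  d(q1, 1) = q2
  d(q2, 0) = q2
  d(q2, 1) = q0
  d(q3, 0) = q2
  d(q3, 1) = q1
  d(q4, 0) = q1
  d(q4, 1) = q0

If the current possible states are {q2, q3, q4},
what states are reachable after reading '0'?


Apply transition on '0' from each current state:
  d(q2, 0) = q2
  d(q3, 0) = q2
  d(q4, 0) = q1

{q1, q2}


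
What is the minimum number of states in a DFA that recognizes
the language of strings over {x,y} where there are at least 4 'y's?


States: count = 0, 1, ..., 3, and a final '>= 4' state.
Total: 4 + 1 = 5. Accept = '>= 4' state.

5


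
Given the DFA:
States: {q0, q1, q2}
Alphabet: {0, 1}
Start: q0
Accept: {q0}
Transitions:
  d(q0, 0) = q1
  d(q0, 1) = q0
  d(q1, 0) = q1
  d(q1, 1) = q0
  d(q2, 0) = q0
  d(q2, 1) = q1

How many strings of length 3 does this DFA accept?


Enumerating all length-3 strings:
  "000" -> q1 [reject]
  "001" -> q0 [accept]
  "010" -> q1 [reject]
  "011" -> q0 [accept]
  "100" -> q1 [reject]
  "101" -> q0 [accept]
  "110" -> q1 [reject]
  "111" -> q0 [accept]

4 out of 8


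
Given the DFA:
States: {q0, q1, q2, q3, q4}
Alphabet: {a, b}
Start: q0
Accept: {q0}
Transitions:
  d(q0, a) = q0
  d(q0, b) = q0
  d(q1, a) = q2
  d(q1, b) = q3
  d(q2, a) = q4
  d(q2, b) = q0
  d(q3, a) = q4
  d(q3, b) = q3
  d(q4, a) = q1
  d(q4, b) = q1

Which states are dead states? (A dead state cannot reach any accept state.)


Forward reachability from each state:
  q0 -> reaches accept state q0 (live)
  q1 -> reaches accept state q0 (live)
  q2 -> reaches accept state q0 (live)
  q3 -> reaches accept state q0 (live)
  q4 -> reaches accept state q0 (live)

None (all states can reach an accept state)


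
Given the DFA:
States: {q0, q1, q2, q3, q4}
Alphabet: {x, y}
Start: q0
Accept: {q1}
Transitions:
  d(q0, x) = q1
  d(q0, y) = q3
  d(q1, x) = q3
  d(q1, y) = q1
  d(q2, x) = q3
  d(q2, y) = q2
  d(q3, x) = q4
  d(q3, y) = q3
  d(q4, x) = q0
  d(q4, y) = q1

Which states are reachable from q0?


BFS from q0:
  layer 0: {q0}
  layer 1: {q1, q3}
  layer 2: {q4}

{q0, q1, q3, q4}


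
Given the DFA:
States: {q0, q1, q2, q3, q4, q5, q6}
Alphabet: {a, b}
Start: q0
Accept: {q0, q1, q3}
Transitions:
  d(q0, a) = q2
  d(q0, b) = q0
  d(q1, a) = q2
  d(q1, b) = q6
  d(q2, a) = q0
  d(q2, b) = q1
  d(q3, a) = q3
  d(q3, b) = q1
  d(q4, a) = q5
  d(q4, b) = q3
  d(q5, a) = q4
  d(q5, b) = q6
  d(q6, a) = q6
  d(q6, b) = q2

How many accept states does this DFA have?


Accept states listed: {q0, q1, q3}
Counting: q0(1) q1(2) q3(3)

3


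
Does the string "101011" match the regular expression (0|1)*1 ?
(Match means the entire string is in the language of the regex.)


|string| = 6; first = '1'; last = '1'

Yes, "101011" matches (0|1)*1


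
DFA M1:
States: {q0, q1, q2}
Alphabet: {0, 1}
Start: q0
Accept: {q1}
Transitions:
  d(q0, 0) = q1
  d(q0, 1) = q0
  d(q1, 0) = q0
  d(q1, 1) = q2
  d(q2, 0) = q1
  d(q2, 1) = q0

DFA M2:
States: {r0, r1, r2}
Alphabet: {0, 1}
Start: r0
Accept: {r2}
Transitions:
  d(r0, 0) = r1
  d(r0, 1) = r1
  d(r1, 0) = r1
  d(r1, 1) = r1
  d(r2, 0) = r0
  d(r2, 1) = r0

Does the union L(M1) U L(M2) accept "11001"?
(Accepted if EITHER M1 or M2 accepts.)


M1: final=q0 accepted=False
M2: final=r1 accepted=False

No, union rejects (neither accepts)


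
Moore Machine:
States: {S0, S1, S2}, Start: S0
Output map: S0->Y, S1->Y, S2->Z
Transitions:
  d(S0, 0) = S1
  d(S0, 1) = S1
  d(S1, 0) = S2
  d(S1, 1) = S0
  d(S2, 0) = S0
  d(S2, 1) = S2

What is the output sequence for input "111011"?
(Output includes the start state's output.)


Start: S0 (output Y)
  --1--> S1 (output Y)
  --1--> S0 (output Y)
  --1--> S1 (output Y)
  --0--> S2 (output Z)
  --1--> S2 (output Z)
  --1--> S2 (output Z)

"YYYYZZZ"


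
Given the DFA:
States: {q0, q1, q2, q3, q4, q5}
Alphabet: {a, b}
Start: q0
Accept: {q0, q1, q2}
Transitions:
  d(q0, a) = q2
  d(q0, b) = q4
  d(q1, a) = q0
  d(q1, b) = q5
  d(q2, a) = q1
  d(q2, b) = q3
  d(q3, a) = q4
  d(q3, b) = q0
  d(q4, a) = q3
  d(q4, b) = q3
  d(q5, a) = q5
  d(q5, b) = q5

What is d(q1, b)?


Looking up transition d(q1, b)

q5


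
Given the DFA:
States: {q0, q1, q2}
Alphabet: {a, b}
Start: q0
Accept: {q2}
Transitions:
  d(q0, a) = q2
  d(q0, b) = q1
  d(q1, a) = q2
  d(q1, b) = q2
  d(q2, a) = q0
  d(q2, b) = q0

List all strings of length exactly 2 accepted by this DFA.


All strings of length 2: 4 total
Accepted: 2

"ba", "bb"


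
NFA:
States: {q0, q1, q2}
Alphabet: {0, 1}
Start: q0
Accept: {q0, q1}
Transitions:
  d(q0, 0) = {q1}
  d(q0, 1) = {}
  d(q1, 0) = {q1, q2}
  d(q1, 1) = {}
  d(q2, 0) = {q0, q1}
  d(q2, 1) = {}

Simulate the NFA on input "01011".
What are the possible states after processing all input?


Start: {q0}
  --0--> {q1}
  --1--> {}
  --0--> {}
  --1--> {}
  --1--> {}

{} (empty set, no valid transitions)


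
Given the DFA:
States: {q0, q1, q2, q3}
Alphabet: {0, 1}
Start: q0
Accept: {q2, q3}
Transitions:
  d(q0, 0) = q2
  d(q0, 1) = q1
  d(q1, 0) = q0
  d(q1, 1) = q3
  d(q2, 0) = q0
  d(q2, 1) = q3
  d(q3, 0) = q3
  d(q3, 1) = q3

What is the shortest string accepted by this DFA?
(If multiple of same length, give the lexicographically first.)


BFS by string length (lex-first path to each state shown):
  len 0: q0<-""
  len 1: q1<-"1", q2<-"0"
Found accept state at length 1.

"0"


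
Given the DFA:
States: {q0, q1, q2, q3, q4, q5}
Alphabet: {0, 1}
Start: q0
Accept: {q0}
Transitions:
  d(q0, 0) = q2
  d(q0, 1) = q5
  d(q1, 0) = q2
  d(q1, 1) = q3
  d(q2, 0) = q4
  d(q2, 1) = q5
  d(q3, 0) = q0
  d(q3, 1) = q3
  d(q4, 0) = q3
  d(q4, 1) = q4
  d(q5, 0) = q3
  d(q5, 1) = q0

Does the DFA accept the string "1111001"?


Trace: q0 -> q5 -> q0 -> q5 -> q0 -> q2 -> q4 -> q4
Final state: q4
Accept states: {q0}

No, rejected (final state q4 is not an accept state)


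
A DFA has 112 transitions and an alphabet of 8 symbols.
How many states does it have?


Each state has exactly one transition per symbol.
states = transitions / |alphabet| = 112 / 8 = 14

14


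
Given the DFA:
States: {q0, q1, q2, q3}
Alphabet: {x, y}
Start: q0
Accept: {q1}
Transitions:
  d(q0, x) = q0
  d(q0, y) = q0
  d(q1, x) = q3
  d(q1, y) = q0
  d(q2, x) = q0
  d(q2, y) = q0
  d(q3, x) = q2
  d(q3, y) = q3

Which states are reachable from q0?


BFS from q0:
  layer 0: {q0}

{q0}


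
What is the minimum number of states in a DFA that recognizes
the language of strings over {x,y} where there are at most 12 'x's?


States: count = 0, 1, ..., 12 (all accepting; 13 states), plus a dead state for count > 12.
Total: 13 + 1 = 14.

14


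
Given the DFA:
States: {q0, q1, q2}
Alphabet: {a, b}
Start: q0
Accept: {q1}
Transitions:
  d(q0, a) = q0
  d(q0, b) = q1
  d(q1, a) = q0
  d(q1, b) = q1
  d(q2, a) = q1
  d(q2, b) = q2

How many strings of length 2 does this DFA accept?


Enumerating all length-2 strings:
  "aa" -> q0 [reject]
  "ab" -> q1 [accept]
  "ba" -> q0 [reject]
  "bb" -> q1 [accept]

2 out of 4


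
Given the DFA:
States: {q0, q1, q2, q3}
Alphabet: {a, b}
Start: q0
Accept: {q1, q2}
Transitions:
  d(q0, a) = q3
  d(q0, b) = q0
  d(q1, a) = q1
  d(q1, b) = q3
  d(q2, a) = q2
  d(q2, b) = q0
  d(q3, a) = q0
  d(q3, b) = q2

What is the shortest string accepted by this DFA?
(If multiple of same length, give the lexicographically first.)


BFS by string length (lex-first path to each state shown):
  len 0: q0<-""
  len 1: q0<-"b", q3<-"a"
  len 2: q0<-"aa", q2<-"ab", q3<-"ba"
Found accept state at length 2.

"ab"


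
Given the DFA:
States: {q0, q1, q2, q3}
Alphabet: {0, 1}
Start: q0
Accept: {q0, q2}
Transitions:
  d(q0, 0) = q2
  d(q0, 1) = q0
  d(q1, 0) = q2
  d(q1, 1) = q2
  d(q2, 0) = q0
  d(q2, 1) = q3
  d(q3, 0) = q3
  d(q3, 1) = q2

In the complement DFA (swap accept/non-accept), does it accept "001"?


Trace: q0 -> q2 -> q0 -> q0
Final: q0
Original accept: {q0, q2}
Complement: q0 is in original accept

No, complement rejects (original accepts)


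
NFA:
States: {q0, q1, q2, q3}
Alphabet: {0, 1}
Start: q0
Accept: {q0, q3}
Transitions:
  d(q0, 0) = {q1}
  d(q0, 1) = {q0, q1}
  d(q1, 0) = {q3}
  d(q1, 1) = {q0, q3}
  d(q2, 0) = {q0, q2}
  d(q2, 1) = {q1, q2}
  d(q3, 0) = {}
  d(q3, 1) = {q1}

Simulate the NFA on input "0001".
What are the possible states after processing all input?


Start: {q0}
  --0--> {q1}
  --0--> {q3}
  --0--> {}
  --1--> {}

{} (empty set, no valid transitions)


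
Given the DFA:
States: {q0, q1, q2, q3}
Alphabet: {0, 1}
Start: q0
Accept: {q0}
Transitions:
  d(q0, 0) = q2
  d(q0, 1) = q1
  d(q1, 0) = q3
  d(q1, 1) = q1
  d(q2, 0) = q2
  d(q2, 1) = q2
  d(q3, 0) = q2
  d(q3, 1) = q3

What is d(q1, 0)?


Looking up transition d(q1, 0)

q3


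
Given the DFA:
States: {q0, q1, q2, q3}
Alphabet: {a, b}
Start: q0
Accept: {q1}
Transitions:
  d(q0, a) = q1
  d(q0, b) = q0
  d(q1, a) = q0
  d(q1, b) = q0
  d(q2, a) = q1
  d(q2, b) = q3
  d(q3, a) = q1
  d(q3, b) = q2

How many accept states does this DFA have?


Accept states listed: {q1}
Counting: q1(1)

1


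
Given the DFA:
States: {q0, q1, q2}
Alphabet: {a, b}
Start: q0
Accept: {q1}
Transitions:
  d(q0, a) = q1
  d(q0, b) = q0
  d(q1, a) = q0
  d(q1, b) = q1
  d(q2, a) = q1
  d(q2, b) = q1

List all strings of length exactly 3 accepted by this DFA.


All strings of length 3: 8 total
Accepted: 4

"aaa", "abb", "bab", "bba"


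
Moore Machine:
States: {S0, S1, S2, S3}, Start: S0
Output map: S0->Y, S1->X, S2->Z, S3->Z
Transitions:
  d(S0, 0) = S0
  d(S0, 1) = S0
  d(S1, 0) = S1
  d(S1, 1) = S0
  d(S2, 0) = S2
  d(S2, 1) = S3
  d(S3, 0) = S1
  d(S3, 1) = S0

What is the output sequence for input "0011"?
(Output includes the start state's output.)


Start: S0 (output Y)
  --0--> S0 (output Y)
  --0--> S0 (output Y)
  --1--> S0 (output Y)
  --1--> S0 (output Y)

"YYYYY"


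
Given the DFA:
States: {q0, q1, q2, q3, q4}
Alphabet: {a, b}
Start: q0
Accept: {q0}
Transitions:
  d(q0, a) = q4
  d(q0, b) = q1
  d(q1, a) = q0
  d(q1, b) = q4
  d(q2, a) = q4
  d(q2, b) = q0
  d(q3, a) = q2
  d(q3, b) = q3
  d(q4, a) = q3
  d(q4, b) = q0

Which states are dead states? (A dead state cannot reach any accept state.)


Forward reachability from each state:
  q0 -> reaches accept state q0 (live)
  q1 -> reaches accept state q0 (live)
  q2 -> reaches accept state q0 (live)
  q3 -> reaches accept state q0 (live)
  q4 -> reaches accept state q0 (live)

None (all states can reach an accept state)


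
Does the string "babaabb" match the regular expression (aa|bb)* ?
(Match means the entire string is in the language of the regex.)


|string| = 7; first = 'b'; last = 'b'

No, "babaabb" does not match (aa|bb)*


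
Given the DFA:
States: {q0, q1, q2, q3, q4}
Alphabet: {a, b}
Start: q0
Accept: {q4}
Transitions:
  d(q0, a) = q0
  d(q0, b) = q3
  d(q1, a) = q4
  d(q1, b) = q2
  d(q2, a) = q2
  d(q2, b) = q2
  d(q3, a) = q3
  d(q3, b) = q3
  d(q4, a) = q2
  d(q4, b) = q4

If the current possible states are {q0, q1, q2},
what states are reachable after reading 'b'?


Apply transition on 'b' from each current state:
  d(q0, b) = q3
  d(q1, b) = q2
  d(q2, b) = q2

{q2, q3}


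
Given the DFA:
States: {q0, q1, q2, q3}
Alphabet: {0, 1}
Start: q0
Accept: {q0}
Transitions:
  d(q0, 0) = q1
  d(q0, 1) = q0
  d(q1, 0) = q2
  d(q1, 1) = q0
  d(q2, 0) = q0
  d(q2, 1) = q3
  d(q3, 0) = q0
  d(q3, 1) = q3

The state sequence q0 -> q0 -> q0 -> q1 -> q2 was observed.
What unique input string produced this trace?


Trace back each transition to find the symbol:
  q0 --[1]--> q0
  q0 --[1]--> q0
  q0 --[0]--> q1
  q1 --[0]--> q2

"1100"


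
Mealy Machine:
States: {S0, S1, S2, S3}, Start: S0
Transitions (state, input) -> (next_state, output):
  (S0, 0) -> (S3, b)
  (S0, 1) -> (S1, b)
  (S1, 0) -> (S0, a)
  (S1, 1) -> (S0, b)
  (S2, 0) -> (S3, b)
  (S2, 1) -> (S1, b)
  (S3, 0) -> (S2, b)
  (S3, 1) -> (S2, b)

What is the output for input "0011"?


Step-by-step:
  (S0, 0) -> (S3, b)
  (S3, 0) -> (S2, b)
  (S2, 1) -> (S1, b)
  (S1, 1) -> (S0, b)

"bbbb"


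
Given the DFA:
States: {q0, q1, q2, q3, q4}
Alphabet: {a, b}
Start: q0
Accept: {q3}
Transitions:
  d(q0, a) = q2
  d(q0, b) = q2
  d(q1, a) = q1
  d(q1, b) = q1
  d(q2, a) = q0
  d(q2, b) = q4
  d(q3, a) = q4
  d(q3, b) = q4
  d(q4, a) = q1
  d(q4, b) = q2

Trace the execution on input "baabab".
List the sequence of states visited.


Input: baabab
d(q0, b) = q2
d(q2, a) = q0
d(q0, a) = q2
d(q2, b) = q4
d(q4, a) = q1
d(q1, b) = q1


q0 -> q2 -> q0 -> q2 -> q4 -> q1 -> q1


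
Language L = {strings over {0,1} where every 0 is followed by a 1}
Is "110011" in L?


'00' present: True; ends with '0': False

No, "110011" is not in L


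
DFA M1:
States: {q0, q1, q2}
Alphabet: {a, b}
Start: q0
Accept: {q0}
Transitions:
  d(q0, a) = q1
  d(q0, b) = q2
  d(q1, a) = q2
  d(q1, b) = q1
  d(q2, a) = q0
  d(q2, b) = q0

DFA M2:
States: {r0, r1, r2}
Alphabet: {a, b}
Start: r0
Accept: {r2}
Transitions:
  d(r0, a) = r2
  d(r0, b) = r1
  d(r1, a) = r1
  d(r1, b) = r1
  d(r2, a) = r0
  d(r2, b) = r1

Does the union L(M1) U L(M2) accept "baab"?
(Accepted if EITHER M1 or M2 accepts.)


M1: final=q1 accepted=False
M2: final=r1 accepted=False

No, union rejects (neither accepts)


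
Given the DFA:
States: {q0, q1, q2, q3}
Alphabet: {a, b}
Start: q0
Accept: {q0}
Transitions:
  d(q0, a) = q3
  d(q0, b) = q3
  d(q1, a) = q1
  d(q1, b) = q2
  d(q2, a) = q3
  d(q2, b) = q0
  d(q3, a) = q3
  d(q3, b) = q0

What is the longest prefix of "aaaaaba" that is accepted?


Run the DFA, marking each prefix where the state is accepting:
  "" -> q0 [accept]
  "a" -> q3 [reject]
  "aa" -> q3 [reject]
  "aaa" -> q3 [reject]
  "aaaa" -> q3 [reject]
  "aaaaa" -> q3 [reject]
  "aaaaab" -> q0 [accept]
  "aaaaaba" -> q3 [reject]

"aaaaab"


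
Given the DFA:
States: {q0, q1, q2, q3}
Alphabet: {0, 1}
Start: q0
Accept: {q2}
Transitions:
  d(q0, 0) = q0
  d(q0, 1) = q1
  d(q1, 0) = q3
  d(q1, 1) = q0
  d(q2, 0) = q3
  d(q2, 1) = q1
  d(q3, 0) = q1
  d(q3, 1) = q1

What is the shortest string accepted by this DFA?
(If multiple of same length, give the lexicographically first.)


BFS by string length (lex-first path to each state shown):
  len 0: q0<-""
  len 1: q0<-"0", q1<-"1"
  len 2: q0<-"00", q1<-"01", q3<-"10"
  len 3: q0<-"000", q1<-"001", q3<-"010"
  len 4: q0<-"0000", q1<-"0001", q3<-"0010"
  len 5: q0<-"00000", q1<-"00001", q3<-"00010"
  len 6: q0<-"000000", q1<-"000001", q3<-"000010"
  len 7: q0<-"0000000", q1<-"0000001", q3<-"0000010"
  len 8: q0<-"00000000", q1<-"00000001", q3<-"00000010"

No string accepted (empty language)


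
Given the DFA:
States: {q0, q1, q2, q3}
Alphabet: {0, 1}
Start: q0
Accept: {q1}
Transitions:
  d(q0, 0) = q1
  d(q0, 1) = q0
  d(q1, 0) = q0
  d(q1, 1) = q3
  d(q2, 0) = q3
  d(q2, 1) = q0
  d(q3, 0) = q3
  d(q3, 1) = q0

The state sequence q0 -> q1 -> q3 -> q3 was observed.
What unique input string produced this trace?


Trace back each transition to find the symbol:
  q0 --[0]--> q1
  q1 --[1]--> q3
  q3 --[0]--> q3

"010"


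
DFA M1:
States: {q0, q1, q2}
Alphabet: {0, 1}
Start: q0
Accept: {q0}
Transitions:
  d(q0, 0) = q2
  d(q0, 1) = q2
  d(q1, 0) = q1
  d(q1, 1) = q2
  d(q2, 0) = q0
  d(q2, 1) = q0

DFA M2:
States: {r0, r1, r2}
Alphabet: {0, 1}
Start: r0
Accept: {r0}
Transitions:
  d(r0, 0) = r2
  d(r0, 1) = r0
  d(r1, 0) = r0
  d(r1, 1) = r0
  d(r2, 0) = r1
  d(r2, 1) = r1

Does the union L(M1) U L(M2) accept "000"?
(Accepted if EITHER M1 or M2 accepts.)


M1: final=q2 accepted=False
M2: final=r0 accepted=True

Yes, union accepts


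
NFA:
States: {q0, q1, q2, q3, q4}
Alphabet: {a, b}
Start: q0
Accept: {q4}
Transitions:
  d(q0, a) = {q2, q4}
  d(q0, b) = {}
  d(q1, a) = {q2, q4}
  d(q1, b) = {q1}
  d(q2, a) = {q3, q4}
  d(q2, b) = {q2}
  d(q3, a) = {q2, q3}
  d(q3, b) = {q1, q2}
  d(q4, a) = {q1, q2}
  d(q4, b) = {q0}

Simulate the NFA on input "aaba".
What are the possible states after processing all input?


Start: {q0}
  --a--> {q2, q4}
  --a--> {q1, q2, q3, q4}
  --b--> {q0, q1, q2}
  --a--> {q2, q3, q4}

{q2, q3, q4}


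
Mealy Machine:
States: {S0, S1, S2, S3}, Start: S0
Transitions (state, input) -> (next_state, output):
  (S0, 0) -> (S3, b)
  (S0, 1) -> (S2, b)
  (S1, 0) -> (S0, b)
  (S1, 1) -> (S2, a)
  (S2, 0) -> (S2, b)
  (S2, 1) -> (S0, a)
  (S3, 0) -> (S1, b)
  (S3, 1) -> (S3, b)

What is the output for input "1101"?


Step-by-step:
  (S0, 1) -> (S2, b)
  (S2, 1) -> (S0, a)
  (S0, 0) -> (S3, b)
  (S3, 1) -> (S3, b)

"babb"


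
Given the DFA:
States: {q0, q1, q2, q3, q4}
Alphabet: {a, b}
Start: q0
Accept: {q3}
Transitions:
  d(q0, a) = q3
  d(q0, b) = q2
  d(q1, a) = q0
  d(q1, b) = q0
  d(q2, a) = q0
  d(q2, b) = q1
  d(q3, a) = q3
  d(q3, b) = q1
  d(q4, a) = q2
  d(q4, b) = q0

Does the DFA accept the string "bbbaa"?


Trace: q0 -> q2 -> q1 -> q0 -> q3 -> q3
Final state: q3
Accept states: {q3}

Yes, accepted (final state q3 is an accept state)


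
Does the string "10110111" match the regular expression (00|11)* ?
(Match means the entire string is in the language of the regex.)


|string| = 8; first = '1'; last = '1'

No, "10110111" does not match (00|11)*


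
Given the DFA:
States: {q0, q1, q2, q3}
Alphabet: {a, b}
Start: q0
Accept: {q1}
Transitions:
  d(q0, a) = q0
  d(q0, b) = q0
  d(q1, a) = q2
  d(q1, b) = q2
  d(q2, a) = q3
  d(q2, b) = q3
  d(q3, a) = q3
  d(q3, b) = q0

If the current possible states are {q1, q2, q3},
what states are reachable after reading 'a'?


Apply transition on 'a' from each current state:
  d(q1, a) = q2
  d(q2, a) = q3
  d(q3, a) = q3

{q2, q3}


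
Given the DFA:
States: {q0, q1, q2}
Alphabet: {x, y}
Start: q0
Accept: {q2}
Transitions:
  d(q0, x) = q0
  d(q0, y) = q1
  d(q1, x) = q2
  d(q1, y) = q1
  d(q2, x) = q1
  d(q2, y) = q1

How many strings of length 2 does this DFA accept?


Enumerating all length-2 strings:
  "xx" -> q0 [reject]
  "xy" -> q1 [reject]
  "yx" -> q2 [accept]
  "yy" -> q1 [reject]

1 out of 4


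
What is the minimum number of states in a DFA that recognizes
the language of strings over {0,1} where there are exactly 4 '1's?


States: count = 0, 1, ..., 4 (that's 5 states), plus a dead state for count > 4.
Total: 5 + 1 = 6. Accept = count-4 state.

6


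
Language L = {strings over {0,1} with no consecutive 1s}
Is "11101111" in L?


'11' occurs at index 0

No, "11101111" is not in L


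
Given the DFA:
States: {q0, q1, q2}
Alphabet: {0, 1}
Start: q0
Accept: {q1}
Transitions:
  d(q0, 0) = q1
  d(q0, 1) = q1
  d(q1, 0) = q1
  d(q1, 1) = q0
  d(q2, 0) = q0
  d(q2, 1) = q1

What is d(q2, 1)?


Looking up transition d(q2, 1)

q1


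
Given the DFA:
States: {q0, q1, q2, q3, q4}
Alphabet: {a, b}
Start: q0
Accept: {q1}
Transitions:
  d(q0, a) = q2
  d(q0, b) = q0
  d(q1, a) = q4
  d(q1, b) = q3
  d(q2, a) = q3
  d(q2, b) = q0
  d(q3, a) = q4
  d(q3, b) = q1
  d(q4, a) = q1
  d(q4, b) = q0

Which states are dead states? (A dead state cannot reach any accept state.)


Forward reachability from each state:
  q0 -> reaches accept state q1 (live)
  q1 -> reaches accept state q1 (live)
  q2 -> reaches accept state q1 (live)
  q3 -> reaches accept state q1 (live)
  q4 -> reaches accept state q1 (live)

None (all states can reach an accept state)


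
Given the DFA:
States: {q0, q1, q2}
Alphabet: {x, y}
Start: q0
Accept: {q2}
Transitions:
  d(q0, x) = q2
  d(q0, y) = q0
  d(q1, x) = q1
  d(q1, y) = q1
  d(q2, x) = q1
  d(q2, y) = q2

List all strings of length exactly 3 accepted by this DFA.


All strings of length 3: 8 total
Accepted: 3

"xyy", "yxy", "yyx"


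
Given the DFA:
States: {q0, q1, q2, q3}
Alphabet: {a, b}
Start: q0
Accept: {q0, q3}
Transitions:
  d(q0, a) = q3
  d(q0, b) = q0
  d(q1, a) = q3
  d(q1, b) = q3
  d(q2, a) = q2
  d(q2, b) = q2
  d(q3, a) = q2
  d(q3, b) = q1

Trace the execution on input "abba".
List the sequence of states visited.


Input: abba
d(q0, a) = q3
d(q3, b) = q1
d(q1, b) = q3
d(q3, a) = q2


q0 -> q3 -> q1 -> q3 -> q2


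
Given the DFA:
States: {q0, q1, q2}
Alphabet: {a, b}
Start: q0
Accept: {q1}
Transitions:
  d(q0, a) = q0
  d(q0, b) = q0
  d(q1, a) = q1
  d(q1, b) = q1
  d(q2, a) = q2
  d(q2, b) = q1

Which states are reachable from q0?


BFS from q0:
  layer 0: {q0}

{q0}


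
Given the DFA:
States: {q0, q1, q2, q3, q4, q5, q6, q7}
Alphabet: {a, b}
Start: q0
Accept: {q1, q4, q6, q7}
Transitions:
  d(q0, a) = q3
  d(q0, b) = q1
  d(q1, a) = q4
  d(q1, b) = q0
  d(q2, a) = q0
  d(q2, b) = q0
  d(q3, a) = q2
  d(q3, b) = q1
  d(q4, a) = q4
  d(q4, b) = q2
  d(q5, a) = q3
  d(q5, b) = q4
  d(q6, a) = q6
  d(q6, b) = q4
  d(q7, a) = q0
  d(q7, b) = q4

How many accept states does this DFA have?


Accept states listed: {q1, q4, q6, q7}
Counting: q1(1) q4(2) q6(3) q7(4)

4


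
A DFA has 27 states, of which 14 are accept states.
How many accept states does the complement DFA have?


Complement swaps accept and non-accept states.
27 - 14 = 13

13


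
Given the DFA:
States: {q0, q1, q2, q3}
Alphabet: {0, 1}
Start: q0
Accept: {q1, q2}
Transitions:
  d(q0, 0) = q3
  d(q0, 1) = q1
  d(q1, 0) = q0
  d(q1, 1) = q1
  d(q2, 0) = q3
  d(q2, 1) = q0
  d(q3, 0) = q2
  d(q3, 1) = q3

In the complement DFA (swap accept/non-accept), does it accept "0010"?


Trace: q0 -> q3 -> q2 -> q0 -> q3
Final: q3
Original accept: {q1, q2}
Complement: q3 is not in original accept

Yes, complement accepts (original rejects)


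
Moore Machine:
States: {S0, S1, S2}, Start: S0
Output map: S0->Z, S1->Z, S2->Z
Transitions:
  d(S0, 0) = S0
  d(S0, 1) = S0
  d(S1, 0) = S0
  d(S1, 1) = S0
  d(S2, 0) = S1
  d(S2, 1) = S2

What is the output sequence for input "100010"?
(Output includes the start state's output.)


Start: S0 (output Z)
  --1--> S0 (output Z)
  --0--> S0 (output Z)
  --0--> S0 (output Z)
  --0--> S0 (output Z)
  --1--> S0 (output Z)
  --0--> S0 (output Z)

"ZZZZZZZ"


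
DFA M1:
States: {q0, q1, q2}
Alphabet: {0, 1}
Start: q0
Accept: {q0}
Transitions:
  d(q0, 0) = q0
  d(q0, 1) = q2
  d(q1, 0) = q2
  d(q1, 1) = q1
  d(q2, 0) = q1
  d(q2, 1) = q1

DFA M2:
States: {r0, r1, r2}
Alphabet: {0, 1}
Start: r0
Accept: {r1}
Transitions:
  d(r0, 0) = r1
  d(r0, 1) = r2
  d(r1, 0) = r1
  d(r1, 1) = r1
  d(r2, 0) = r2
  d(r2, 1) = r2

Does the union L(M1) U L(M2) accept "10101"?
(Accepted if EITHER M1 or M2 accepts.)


M1: final=q1 accepted=False
M2: final=r2 accepted=False

No, union rejects (neither accepts)


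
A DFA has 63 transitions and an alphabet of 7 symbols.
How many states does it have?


Each state has exactly one transition per symbol.
states = transitions / |alphabet| = 63 / 7 = 9

9


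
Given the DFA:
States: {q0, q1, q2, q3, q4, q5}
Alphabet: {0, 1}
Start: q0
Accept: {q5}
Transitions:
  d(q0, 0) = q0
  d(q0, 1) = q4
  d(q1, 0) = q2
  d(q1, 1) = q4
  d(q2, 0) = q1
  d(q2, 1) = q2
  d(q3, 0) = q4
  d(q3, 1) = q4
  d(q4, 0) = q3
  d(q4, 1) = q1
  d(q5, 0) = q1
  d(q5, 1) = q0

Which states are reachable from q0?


BFS from q0:
  layer 0: {q0}
  layer 1: {q4}
  layer 2: {q1, q3}
  layer 3: {q2}

{q0, q1, q2, q3, q4}


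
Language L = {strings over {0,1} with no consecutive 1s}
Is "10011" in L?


'11' occurs at index 3

No, "10011" is not in L


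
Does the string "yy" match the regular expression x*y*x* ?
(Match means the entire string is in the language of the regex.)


|string| = 2; first = 'y'; last = 'y'

Yes, "yy" matches x*y*x*


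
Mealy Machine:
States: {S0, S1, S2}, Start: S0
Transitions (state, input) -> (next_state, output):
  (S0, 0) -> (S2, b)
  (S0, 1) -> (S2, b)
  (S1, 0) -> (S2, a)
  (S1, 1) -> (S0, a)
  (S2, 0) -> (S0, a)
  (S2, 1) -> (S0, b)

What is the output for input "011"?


Step-by-step:
  (S0, 0) -> (S2, b)
  (S2, 1) -> (S0, b)
  (S0, 1) -> (S2, b)

"bbb"


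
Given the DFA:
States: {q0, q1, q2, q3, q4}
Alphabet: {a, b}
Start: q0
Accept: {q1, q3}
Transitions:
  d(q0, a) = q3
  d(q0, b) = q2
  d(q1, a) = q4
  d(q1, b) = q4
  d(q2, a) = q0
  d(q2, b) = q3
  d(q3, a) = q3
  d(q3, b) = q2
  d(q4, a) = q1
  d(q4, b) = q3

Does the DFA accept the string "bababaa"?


Trace: q0 -> q2 -> q0 -> q2 -> q0 -> q2 -> q0 -> q3
Final state: q3
Accept states: {q1, q3}

Yes, accepted (final state q3 is an accept state)


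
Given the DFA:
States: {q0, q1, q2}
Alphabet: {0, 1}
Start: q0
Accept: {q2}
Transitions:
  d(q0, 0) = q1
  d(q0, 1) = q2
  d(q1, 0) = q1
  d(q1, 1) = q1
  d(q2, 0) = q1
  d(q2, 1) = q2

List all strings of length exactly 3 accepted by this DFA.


All strings of length 3: 8 total
Accepted: 1

"111"
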